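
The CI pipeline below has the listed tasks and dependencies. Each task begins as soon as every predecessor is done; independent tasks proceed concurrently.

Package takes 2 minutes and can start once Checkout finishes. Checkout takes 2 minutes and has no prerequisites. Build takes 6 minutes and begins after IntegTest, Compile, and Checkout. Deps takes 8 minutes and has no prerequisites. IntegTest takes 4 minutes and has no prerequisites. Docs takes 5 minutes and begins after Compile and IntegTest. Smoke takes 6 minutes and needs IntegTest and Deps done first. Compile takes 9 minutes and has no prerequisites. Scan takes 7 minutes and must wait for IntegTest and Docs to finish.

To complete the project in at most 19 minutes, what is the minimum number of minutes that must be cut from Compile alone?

2

Current finish: 21 minutes; target: 19.
Compile is on every critical path, so each minute cut from Compile cuts the finish by one (this holds down to a finish of 16).
Need 21 − 19 = 2 minutes off Compile → Compile becomes 7 minutes, finish becomes 19.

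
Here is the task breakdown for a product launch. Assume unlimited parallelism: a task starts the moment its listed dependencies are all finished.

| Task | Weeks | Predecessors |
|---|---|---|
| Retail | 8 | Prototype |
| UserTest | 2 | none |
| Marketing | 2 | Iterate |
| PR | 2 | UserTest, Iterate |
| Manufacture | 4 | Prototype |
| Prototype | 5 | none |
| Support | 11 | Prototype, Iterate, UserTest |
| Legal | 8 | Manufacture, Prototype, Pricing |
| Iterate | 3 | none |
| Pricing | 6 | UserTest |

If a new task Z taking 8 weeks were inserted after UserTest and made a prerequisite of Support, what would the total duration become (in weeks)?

Originally the product launch takes 17 weeks.
With Z inserted, Support now waits for max(Prototype, Iterate, UserTest, Z).
New critical path: UserTest→Z→Support = 2+8+11 = 21 ⇒ 21 weeks.

21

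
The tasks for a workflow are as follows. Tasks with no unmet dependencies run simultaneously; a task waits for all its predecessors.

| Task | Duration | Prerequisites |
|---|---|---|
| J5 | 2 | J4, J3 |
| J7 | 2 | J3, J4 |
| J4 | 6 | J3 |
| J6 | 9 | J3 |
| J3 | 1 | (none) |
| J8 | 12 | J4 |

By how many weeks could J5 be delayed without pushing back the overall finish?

Critical path: J3→J4→J8 = 1+6+12 = 19, so the finish is 19 weeks.
J5 finishes as early as 9 and must finish by 19.
Slack of J5 = 17 − 7 = 10 weeks.

10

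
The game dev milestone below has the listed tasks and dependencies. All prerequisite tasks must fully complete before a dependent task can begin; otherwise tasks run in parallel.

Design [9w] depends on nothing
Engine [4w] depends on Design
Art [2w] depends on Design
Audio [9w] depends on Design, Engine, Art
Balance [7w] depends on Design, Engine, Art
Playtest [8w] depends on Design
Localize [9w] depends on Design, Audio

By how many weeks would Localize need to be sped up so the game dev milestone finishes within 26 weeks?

Current finish: 31 weeks; target: 26.
Localize is on every critical path, so each week cut from Localize cuts the finish by one (this holds down to a finish of 23).
Need 31 − 26 = 5 weeks off Localize → Localize becomes 4 weeks, finish becomes 26.

5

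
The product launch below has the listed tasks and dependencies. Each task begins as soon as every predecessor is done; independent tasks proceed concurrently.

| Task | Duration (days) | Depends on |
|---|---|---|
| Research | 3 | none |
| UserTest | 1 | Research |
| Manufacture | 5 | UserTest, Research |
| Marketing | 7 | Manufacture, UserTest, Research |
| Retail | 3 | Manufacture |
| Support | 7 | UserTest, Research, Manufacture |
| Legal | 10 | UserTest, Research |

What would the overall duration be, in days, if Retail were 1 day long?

16

Actual critical path: Research→UserTest→Manufacture→Marketing = 3+1+5+7 = 16 ⇒ 16 days.
Retail has 4 days of float (longest path through it is 12).
That remains the longest chain; total 16 days.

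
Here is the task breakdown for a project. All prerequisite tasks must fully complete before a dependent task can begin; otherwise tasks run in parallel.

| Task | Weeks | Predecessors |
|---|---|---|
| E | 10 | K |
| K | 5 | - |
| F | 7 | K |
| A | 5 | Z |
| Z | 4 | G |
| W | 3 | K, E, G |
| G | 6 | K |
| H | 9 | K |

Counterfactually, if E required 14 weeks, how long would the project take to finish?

22

As given, the longest chain is K→G→Z→A = 5+6+4+5 = 20, so the finish is 20 weeks.
E is off the critical path — its longest chain is 18 weeks, giving 2 of slack.
New critical path: K→E→W = 5+14+3 = 22 ⇒ 22 weeks.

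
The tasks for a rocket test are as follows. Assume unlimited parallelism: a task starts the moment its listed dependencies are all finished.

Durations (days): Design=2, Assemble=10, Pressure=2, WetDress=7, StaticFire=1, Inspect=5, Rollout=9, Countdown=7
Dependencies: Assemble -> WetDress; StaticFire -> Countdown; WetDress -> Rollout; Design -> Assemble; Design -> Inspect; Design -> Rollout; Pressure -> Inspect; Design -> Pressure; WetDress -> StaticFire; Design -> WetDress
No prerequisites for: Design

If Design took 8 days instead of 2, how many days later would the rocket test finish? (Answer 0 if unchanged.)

6

As given, the longest chain is Design→Assemble→WetDress→Rollout = 2+10+7+9 = 28, so the finish is 28 days.
Since Design is critical, the +6 change carries straight to that chain (now 34 days).
The critical path is still Design→Assemble→WetDress→Rollout; finish is now 34 days.
Change in finish: 34 − 28 = +6 days.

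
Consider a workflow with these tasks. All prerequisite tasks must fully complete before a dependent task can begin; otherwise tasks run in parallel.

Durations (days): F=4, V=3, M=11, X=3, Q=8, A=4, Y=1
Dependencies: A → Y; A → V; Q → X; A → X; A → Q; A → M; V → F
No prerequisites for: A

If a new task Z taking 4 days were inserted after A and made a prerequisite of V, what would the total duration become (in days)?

Originally the project takes 15 days.
With Z inserted, V now waits for max(A, Z).
New critical path: A→Z→V→F = 4+4+3+4 = 15 ⇒ 15 days.

15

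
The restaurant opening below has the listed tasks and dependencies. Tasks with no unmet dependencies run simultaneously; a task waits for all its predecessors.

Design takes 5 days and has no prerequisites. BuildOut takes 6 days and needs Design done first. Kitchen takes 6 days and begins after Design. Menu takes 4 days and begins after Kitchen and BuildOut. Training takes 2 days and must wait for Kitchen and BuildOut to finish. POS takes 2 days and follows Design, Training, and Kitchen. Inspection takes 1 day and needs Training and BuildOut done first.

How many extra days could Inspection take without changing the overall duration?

1

The longest chain is Design→BuildOut→Menu = 5+6+4 = 15; overall finish 15 days.
The longest chain containing Inspection totals 14 days.
Float = 15 − 14 = 1.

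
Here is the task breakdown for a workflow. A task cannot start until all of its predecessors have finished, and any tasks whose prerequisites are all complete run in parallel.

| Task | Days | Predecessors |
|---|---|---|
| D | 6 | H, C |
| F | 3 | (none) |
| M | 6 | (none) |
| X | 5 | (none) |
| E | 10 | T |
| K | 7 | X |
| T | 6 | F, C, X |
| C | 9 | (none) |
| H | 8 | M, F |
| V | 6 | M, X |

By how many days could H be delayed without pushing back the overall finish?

Critical path: C→T→E = 9+6+10 = 25, so the finish is 25 days.
H finishes as early as 14 and must finish by 19.
Float = 25 − 20 = 5.

5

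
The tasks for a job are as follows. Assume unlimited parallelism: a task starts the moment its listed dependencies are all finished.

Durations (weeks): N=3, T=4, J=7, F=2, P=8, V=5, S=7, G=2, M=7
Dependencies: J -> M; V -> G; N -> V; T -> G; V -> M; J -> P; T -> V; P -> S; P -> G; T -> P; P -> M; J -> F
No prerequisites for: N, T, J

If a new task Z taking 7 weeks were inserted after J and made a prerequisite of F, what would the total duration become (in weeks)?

Originally the project takes 22 weeks.
With Z inserted, F now waits for max(J, Z).
New critical path: J→P→S = 7+8+7 = 22 ⇒ 22 weeks.

22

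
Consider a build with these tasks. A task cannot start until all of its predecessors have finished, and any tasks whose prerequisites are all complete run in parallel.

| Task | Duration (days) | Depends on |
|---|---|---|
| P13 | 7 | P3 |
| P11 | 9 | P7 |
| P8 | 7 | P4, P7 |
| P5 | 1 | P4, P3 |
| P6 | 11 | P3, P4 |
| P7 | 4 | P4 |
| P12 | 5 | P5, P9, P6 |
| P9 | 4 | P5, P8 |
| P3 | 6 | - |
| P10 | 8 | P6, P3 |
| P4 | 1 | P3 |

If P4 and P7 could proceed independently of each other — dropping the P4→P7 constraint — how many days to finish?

26

Original critical path: P3→P4→P7→P8→P9→P12 = 6+1+4+7+4+5 = 27 ⇒ 27 days.
Without P4→P7, P7's earliest start moves from 7 to 0.
The longest chain is now P3→P4→P6→P10 = 6+1+11+8 = 26, so the plan takes 26 days.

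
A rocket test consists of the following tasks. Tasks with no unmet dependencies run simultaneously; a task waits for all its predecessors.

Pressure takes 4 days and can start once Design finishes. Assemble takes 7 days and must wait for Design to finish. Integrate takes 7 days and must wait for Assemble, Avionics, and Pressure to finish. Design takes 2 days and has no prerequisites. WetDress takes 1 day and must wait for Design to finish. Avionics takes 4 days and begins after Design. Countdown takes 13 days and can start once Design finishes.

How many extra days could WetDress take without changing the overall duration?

13

Critical path: Design→Assemble→Integrate = 2+7+7 = 16, so the finish is 16 days.
The longest chain containing WetDress totals 3 days.
Float = 16 − 3 = 13.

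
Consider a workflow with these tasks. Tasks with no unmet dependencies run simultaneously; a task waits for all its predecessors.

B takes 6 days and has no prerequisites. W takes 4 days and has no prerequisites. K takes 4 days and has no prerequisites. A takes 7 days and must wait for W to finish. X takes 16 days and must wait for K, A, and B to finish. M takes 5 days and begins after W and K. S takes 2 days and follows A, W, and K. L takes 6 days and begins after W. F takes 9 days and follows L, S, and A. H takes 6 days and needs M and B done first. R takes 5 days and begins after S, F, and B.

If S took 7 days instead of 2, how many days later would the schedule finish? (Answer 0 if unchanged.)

Critical path before the change: W→A→S→F→R = 4+7+2+9+5 = 27 giving 27 days.
Since S is critical, the +5 change carries straight to that chain (now 32 days).
No other chain overtakes it, so the finish is 32 days.
Change in finish: 32 − 27 = +5 days.

5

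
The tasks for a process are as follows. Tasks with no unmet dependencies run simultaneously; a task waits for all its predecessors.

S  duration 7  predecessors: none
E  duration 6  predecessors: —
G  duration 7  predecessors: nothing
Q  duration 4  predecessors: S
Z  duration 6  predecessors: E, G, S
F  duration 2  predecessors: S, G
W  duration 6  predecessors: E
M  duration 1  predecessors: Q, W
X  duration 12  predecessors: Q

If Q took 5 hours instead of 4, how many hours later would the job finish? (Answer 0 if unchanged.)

Critical path before the change: S→Q→X = 7+4+12 = 23 giving 23 hours.
Since Q is critical, the +1 change carries straight to that chain (now 24 hours).
The critical path is still S→Q→X; finish is now 24 hours.
Change in finish: 24 − 23 = +1 hours.

1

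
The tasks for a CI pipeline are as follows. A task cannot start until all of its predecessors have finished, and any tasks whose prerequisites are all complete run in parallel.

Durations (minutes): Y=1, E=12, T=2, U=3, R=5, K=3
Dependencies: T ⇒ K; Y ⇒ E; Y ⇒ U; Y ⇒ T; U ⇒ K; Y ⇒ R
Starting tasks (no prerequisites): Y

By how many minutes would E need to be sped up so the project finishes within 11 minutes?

2

Current finish: 13 minutes; target: 11.
E is on every critical path, so each minute cut from E cuts the finish by one (this holds down to a finish of 7).
Need 13 − 11 = 2 minutes off E → E becomes 10 minutes, finish becomes 11.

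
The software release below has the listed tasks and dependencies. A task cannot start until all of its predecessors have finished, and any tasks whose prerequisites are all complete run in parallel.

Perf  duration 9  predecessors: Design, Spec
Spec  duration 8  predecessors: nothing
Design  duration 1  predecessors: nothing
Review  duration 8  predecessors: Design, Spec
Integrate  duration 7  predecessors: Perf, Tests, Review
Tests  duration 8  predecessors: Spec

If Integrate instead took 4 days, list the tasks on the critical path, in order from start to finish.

Baseline: Spec→Perf→Integrate = 8+9+7 = 24 → 24 days.
Since Integrate is critical, the -3 change carries straight to that chain (now 21 days).
That remains the longest chain; total 21 days.

Spec, Perf, Integrate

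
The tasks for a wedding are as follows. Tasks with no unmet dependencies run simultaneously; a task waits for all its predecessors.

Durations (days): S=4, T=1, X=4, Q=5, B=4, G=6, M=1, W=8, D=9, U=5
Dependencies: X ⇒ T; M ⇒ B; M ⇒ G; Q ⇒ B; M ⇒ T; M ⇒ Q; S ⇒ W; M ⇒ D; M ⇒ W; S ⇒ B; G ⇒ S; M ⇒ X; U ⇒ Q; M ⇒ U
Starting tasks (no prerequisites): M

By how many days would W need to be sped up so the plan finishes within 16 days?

Current finish: 19 days; target: 16.
W is on every critical path, so each day cut from W cuts the finish by one (this holds down to a finish of 15).
Need 19 − 16 = 3 days off W → W becomes 5 days, finish becomes 16.

3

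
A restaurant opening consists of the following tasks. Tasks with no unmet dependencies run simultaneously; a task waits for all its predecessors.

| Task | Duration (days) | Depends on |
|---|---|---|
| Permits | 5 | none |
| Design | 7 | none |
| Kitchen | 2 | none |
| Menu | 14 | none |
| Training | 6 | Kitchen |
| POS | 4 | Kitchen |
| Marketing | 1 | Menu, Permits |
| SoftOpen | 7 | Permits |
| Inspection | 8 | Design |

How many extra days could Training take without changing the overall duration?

7

The longest chain is Design→Inspection = 7+8 = 15; overall finish 15 days.
Longest path through Training: 8 days (earliest finish 8, latest finish 15).
Slack of Training = 9 − 2 = 7 days.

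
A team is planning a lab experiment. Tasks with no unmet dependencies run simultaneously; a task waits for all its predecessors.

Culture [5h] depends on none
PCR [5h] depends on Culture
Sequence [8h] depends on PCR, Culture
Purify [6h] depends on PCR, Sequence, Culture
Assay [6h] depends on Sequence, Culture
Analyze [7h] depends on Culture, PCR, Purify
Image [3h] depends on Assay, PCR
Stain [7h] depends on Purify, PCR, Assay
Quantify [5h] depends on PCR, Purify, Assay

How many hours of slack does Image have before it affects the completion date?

4

Critical path: Culture→PCR→Sequence→Purify→Analyze = 5+5+8+6+7 = 31, so the finish is 31 hours.
Longest path through Image: 27 hours (earliest finish 27, latest finish 31).
Float = 31 − 27 = 4.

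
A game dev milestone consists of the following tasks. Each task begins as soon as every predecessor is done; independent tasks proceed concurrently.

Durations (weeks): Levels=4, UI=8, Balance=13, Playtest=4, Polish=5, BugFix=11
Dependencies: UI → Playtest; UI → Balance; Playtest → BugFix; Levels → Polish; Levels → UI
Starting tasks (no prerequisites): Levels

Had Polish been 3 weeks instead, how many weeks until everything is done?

27

The binding path is Levels→UI→Playtest→BugFix = 4+8+4+11 = 27; finish at 27 weeks.
Polish has 18 weeks of float (longest path through it is 9).
The critical path is still Levels→UI→Playtest→BugFix; finish is now 27 weeks.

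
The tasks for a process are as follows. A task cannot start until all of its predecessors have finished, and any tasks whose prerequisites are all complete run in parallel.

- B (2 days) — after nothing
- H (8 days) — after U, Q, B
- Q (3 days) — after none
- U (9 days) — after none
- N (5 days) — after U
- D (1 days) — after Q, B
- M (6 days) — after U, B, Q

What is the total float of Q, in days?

Critical path: U→H = 9+8 = 17, so the finish is 17 days.
Longest path through Q: 11 days (earliest finish 3, latest finish 9).
Float = 17 − 11 = 6.

6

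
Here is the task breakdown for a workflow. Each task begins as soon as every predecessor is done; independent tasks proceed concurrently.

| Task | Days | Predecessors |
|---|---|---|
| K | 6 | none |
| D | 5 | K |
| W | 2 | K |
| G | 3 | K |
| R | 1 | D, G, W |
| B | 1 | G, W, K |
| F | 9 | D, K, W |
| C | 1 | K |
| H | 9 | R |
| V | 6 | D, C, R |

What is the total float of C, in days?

The longest chain is K→D→R→H = 6+5+1+9 = 21; overall finish 21 days.
Longest path through C: 13 days (earliest finish 7, latest finish 15).
Slack of C = 14 − 6 = 8 days.

8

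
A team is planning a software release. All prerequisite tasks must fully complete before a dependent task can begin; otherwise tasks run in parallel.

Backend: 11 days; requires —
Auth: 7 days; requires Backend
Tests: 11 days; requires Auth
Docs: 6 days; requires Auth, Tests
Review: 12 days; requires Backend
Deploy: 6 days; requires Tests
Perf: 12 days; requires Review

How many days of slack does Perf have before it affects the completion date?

0

Critical path: Backend→Auth→Tests→Docs = 11+7+11+6 = 35, so the finish is 35 days.
The longest chain containing Perf totals 35 days.
Slack of Perf = 23 − 23 = 0 days.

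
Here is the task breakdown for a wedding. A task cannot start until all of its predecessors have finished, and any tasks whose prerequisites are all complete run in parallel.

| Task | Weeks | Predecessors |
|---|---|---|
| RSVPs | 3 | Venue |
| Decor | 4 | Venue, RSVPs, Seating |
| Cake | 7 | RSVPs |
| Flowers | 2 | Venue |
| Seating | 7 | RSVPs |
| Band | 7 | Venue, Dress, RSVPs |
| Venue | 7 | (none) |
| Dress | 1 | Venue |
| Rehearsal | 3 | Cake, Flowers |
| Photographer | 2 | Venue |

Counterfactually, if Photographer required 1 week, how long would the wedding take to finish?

As given, the longest chain is Venue→RSVPs→Seating→Decor = 7+3+7+4 = 21, so the finish is 21 weeks.
Photographer has 12 weeks of float (longest path through it is 9).
That remains the longest chain; total 21 weeks.

21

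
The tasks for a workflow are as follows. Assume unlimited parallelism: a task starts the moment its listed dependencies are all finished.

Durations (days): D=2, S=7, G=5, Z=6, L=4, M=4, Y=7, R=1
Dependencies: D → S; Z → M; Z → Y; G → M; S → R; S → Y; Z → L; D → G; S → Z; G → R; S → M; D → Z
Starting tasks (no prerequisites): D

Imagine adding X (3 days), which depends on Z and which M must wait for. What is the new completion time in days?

22

Originally the job takes 22 days.
With X inserted, M now waits for max(G, S, Z, X).
New critical path: D→S→Z→X→M = 2+7+6+3+4 = 22 ⇒ 22 days.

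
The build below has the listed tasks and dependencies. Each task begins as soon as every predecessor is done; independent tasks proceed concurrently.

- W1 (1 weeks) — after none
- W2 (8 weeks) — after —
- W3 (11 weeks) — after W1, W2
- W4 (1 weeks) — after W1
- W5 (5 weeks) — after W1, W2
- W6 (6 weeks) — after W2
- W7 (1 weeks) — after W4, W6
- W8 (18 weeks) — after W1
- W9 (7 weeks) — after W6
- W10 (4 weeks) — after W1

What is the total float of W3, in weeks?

W2→W6→W9 = 8+6+7 = 21 sets the makespan at 21 weeks.
Longest path through W3: 19 weeks (earliest finish 19, latest finish 21).
So W3 can slip 21 − 19 = 2 weeks.

2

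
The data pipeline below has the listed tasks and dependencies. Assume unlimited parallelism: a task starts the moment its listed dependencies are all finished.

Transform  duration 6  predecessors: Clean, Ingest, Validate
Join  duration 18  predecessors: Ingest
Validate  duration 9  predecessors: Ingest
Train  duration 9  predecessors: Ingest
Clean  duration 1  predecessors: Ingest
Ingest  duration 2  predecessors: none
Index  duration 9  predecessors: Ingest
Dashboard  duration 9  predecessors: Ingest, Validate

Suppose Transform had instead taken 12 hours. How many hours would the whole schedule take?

Actual critical path: Ingest→Validate→Dashboard = 2+9+9 = 20 ⇒ 20 hours.
Transform is off the critical path — its longest chain is 17 hours, giving 3 of slack.
Now Ingest→Validate→Transform = 2+9+12 = 23 is longest, so the finish becomes 23 hours.

23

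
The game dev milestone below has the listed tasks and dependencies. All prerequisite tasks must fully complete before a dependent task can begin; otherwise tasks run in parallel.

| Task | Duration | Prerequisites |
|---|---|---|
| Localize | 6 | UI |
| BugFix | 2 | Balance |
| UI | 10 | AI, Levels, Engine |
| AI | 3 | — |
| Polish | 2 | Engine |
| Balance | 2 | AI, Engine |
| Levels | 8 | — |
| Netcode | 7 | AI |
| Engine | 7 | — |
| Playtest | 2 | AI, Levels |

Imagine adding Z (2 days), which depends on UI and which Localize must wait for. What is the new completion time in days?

Originally the game dev milestone takes 24 days.
With Z inserted, Localize now waits for max(UI, Z).
New critical path: Levels→UI→Z→Localize = 8+10+2+6 = 26 ⇒ 26 days.

26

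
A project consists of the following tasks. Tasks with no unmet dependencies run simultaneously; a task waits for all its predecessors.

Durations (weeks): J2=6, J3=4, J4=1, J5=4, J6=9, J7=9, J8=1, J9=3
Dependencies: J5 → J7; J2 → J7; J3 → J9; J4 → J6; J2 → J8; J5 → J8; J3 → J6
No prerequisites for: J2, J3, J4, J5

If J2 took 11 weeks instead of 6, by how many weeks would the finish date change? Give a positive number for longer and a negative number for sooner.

Actual critical path: J2→J7 = 6+9 = 15 ⇒ 15 weeks.
J2 lies on that path, so at 11 weeks the path becomes 20 weeks.
That remains the longest chain; total 20 weeks.
Change in finish: 20 − 15 = +5 weeks.

5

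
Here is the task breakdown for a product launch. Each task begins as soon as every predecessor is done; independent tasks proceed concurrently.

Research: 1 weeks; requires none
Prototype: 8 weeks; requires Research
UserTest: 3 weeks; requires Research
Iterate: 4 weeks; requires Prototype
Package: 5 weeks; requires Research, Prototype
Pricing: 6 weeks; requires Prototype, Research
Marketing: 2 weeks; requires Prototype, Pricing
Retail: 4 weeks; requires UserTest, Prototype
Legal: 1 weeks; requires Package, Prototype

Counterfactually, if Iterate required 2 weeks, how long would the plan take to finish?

17

As given, the longest chain is Research→Prototype→Pricing→Marketing = 1+8+6+2 = 17, so the finish is 17 weeks.
Iterate is off the critical path — its longest chain is 13 weeks, giving 4 of slack.
The critical path is still Research→Prototype→Pricing→Marketing; finish is now 17 weeks.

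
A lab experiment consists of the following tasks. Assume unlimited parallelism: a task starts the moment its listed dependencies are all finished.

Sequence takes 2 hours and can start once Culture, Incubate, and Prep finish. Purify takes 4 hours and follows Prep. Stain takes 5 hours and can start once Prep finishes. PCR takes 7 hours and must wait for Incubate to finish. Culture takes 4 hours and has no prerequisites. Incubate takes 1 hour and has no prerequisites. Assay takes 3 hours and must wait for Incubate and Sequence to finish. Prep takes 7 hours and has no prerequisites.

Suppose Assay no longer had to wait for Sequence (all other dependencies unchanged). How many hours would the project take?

12

With the dependency in place, Prep→Sequence→Assay = 7+2+3 = 12 sets the finish at 12 hours.
Without Sequence→Assay, Assay's earliest start moves from 9 to 1.
New critical path: Prep→Stain = 7+5 = 12 ⇒ 12 hours.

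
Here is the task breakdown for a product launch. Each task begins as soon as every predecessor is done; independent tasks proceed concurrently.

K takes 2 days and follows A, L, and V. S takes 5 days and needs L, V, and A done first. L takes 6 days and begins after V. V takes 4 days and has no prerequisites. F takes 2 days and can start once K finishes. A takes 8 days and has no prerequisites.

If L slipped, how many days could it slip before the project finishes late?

0

V→L→S = 4+6+5 = 15 sets the makespan at 15 days.
Longest path through L: 15 days (earliest finish 10, latest finish 10).
Float = 15 − 15 = 0.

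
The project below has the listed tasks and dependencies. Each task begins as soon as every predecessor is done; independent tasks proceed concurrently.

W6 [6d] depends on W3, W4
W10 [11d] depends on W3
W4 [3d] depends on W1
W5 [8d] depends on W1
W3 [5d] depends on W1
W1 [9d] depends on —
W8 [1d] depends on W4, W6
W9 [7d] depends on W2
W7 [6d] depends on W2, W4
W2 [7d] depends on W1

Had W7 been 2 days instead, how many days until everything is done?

Actual critical path: W1→W3→W10 = 9+5+11 = 25 ⇒ 25 days.
W7 is off the critical path — its longest chain is 22 days, giving 3 of slack.
No other chain overtakes it, so the finish is 25 days.

25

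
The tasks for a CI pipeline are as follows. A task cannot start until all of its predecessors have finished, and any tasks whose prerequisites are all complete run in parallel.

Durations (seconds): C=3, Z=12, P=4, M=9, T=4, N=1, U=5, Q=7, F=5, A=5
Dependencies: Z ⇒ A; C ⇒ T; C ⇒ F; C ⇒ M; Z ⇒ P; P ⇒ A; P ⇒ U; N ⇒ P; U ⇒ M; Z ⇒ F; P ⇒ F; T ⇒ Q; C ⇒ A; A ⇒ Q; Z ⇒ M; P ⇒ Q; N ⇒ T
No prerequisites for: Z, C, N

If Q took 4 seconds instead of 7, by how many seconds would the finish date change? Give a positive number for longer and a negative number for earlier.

Actual critical path: Z→P→U→M = 12+4+5+9 = 30 ⇒ 30 seconds.
The longest path through Q is only 28 seconds, so Q has float 2.
No other chain overtakes it, so the finish is 30 seconds.
Change in finish: 30 − 30 = +0 seconds.

0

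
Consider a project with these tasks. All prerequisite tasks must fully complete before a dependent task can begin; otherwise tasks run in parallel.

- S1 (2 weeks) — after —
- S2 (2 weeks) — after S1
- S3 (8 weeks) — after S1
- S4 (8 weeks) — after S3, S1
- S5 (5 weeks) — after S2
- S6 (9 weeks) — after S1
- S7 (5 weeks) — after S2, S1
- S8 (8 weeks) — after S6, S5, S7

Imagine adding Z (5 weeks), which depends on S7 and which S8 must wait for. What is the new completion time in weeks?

22

Originally the plan takes 19 weeks.
With Z inserted, S8 now waits for max(S6, S5, S7, Z).
New critical path: S1→S2→S7→Z→S8 = 2+2+5+5+8 = 22 ⇒ 22 weeks.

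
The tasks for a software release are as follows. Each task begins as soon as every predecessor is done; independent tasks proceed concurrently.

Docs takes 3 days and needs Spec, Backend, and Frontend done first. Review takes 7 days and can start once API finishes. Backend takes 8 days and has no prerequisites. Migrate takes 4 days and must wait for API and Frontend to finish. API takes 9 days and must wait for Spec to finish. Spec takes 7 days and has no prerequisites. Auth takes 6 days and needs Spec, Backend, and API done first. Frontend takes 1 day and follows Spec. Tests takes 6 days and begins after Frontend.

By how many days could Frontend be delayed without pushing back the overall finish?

Critical path: Spec→API→Review = 7+9+7 = 23, so the finish is 23 days.
Frontend finishes as early as 8 and must finish by 17.
Float = 23 − 14 = 9.

9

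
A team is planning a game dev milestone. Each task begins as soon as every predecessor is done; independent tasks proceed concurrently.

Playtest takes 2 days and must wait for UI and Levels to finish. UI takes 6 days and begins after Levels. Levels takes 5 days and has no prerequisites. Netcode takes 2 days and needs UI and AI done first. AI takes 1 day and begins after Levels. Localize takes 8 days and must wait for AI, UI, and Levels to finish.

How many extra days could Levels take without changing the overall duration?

Levels→UI→Localize = 5+6+8 = 19 sets the makespan at 19 days.
The longest chain containing Levels totals 19 days.
So Levels can slip 5 − 5 = 0 days.

0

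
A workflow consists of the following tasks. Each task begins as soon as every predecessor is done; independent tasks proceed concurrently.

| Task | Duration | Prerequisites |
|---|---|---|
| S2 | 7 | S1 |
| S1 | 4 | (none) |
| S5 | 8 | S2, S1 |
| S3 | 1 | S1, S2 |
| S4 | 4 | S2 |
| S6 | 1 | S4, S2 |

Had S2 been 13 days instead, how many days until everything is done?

Critical path before the change: S1→S2→S5 = 4+7+8 = 19 giving 19 days.
S2 is on the critical path; changing it to 13 makes that path 25 days.
That remains the longest chain; total 25 days.

25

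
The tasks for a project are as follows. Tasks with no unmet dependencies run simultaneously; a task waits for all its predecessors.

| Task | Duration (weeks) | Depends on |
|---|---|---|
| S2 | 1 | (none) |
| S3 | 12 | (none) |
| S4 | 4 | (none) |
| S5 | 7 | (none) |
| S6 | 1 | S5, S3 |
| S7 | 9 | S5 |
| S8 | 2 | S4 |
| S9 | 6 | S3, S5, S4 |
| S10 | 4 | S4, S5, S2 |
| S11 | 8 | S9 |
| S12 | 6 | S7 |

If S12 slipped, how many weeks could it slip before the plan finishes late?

Critical path: S3→S9→S11 = 12+6+8 = 26, so the finish is 26 weeks.
The longest chain containing S12 totals 22 weeks.
Float = 26 − 22 = 4.

4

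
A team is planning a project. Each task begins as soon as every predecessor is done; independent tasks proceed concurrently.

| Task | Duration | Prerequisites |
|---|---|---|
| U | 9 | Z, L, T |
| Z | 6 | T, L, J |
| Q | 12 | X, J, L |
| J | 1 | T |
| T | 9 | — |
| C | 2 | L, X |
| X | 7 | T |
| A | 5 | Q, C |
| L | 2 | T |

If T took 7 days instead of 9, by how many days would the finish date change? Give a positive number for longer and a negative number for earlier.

Actual critical path: T→X→Q→A = 9+7+12+5 = 33 ⇒ 33 days.
T is on the critical path; changing it to 7 makes that path 31 days.
That remains the longest chain; total 31 days.
Change in finish: 31 − 33 = -2 days.

-2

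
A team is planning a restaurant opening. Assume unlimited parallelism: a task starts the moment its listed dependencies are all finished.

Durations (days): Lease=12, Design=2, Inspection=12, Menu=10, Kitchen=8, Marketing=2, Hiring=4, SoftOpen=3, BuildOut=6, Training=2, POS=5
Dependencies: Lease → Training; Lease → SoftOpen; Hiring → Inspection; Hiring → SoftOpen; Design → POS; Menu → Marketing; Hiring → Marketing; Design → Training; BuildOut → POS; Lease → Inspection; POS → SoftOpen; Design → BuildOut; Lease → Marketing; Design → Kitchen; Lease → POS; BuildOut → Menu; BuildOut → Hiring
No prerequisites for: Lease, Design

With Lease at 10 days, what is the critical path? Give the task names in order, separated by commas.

Critical path before the change: Lease→Inspection = 12+12 = 24 giving 24 days.
Since Lease is critical, the -2 change carries straight to that chain (now 22 days).
Now Design→BuildOut→Hiring→Inspection = 2+6+4+12 = 24 is longest, so the finish becomes 24 days.

Design, BuildOut, Hiring, Inspection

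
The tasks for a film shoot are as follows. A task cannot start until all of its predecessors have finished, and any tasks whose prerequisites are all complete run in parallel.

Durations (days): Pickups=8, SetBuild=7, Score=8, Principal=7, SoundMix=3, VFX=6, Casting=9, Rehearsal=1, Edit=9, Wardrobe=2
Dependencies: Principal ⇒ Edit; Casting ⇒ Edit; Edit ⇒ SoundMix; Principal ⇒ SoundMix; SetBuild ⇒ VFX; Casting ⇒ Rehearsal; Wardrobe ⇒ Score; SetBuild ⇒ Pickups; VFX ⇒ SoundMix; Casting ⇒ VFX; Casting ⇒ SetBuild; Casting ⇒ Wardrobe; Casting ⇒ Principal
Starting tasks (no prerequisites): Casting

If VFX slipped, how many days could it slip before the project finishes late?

The longest chain is Casting→Principal→Edit→SoundMix = 9+7+9+3 = 28; overall finish 28 days.
The longest chain containing VFX totals 25 days.
So VFX can slip 25 − 22 = 3 days.

3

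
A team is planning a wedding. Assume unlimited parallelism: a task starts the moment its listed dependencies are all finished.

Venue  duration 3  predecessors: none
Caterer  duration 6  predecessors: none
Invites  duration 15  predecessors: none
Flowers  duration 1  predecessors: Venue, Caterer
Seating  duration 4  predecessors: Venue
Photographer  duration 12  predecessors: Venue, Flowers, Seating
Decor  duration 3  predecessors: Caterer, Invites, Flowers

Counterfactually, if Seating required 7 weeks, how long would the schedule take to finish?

22

Baseline: Venue→Seating→Photographer = 3+4+12 = 19 → 19 weeks.
Since Seating is critical, the +3 change carries straight to that chain (now 22 weeks).
No other chain overtakes it, so the finish is 22 weeks.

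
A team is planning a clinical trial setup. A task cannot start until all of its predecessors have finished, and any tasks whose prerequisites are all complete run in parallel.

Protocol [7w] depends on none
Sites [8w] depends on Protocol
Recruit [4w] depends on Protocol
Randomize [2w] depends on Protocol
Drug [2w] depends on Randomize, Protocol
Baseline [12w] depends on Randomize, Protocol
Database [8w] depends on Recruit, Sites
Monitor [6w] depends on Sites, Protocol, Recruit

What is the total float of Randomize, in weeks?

Protocol→Sites→Database = 7+8+8 = 23 sets the makespan at 23 weeks.
Randomize finishes as early as 9 and must finish by 11.
Slack of Randomize = 9 − 7 = 2 weeks.

2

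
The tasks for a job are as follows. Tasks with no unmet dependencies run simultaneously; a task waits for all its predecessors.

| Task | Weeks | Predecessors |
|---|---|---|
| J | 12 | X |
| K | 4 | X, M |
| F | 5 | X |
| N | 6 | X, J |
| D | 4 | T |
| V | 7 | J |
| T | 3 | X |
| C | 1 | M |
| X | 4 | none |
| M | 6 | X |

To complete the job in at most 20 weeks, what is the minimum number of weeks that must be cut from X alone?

Current finish: 23 weeks; target: 20.
X is on every critical path, so each week cut from X cuts the finish by one (this holds down to a finish of 20).
Need 23 − 20 = 3 weeks off X → X becomes 1 week, finish becomes 20.

3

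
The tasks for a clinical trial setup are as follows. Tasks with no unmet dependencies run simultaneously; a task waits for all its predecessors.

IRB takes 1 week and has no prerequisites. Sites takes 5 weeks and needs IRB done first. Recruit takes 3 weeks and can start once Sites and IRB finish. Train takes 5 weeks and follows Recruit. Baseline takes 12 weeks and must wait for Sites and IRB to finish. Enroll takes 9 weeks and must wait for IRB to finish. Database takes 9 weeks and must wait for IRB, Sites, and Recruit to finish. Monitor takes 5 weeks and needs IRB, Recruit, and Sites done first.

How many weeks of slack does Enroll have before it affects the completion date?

8

Critical path: IRB→Sites→Recruit→Database = 1+5+3+9 = 18, so the finish is 18 weeks.
Longest path through Enroll: 10 weeks (earliest finish 10, latest finish 18).
Slack of Enroll = 9 − 1 = 8 weeks.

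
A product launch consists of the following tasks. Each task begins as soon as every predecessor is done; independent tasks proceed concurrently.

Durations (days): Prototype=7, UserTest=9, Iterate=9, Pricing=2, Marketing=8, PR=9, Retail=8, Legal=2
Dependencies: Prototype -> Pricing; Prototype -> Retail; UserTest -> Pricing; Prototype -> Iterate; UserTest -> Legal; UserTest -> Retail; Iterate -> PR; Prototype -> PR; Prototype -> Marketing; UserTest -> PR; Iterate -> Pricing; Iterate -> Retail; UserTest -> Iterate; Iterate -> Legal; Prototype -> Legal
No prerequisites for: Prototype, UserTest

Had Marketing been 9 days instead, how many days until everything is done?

27

Baseline: UserTest→Iterate→PR = 9+9+9 = 27 → 27 days.
Marketing is off the critical path — its longest chain is 15 days, giving 12 of slack.
That remains the longest chain; total 27 days.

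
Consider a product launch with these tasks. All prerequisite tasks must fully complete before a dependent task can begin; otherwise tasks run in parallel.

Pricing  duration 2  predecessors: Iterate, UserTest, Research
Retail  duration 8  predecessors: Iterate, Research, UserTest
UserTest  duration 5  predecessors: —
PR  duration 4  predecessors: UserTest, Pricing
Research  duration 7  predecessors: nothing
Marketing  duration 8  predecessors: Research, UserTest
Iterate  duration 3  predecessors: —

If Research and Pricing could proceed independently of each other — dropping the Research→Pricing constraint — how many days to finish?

15

With the dependency in place, Research→Marketing = 7+8 = 15 sets the finish at 15 days.
Without Research→Pricing, Pricing's earliest start moves from 7 to 5.
New critical path: Research→Marketing = 7+8 = 15 ⇒ 15 days.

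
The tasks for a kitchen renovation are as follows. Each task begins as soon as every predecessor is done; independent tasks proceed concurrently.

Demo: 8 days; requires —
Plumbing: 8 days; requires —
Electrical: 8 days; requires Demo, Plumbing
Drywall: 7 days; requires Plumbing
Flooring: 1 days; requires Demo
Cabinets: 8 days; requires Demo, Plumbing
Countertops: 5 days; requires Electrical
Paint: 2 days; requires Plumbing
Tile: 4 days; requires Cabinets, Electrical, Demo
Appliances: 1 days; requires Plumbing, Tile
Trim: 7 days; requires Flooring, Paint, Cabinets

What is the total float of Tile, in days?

The longest chain is Demo→Cabinets→Trim = 8+8+7 = 23; overall finish 23 days.
Longest path through Tile: 21 days (earliest finish 20, latest finish 22).
So Tile can slip 22 − 20 = 2 days.

2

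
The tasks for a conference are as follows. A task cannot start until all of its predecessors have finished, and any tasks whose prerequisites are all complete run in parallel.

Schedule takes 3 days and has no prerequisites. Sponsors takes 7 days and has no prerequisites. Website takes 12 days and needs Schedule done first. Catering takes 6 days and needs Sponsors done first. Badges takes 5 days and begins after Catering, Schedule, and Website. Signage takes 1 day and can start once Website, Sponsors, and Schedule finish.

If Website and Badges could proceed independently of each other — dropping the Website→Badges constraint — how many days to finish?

Original critical path: Schedule→Website→Badges = 3+12+5 = 20 ⇒ 20 days.
Without Website→Badges, Badges's earliest start moves from 15 to 13.
New critical path: Sponsors→Catering→Badges = 7+6+5 = 18 ⇒ 18 days.

18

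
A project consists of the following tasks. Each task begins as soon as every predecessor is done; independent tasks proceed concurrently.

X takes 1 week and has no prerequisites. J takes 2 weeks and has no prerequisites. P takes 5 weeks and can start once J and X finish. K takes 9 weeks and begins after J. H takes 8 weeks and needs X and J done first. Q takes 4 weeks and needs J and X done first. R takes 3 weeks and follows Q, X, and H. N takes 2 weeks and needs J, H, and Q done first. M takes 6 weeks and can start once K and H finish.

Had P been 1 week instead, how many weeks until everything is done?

The binding path is J→K→M = 2+9+6 = 17; finish at 17 weeks.
The longest path through P is only 7 weeks, so P has float 10.
That remains the longest chain; total 17 weeks.

17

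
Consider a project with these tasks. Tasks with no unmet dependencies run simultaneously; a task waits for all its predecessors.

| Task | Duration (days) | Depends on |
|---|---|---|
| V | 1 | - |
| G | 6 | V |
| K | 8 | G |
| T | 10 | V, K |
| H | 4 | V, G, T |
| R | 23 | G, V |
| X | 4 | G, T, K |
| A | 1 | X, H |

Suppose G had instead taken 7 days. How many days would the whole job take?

As given, the longest chain is V→G→K→T→H→A = 1+6+8+10+4+1 = 30, so the finish is 30 days.
Since G is critical, the +1 change carries straight to that chain (now 31 days).
No other chain overtakes it, so the finish is 31 days.

31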